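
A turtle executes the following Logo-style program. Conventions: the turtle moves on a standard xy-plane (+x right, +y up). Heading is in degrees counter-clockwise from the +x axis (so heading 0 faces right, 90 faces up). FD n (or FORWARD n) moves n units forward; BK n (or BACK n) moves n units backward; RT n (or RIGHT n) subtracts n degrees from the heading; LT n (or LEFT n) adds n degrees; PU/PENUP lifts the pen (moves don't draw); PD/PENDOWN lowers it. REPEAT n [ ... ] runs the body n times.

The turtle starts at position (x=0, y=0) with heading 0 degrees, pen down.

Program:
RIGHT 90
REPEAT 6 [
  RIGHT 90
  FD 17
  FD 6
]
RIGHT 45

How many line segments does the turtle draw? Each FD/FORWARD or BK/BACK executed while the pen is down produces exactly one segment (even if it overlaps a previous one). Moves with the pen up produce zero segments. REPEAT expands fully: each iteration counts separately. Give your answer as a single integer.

Answer: 12

Derivation:
Executing turtle program step by step:
Start: pos=(0,0), heading=0, pen down
RT 90: heading 0 -> 270
REPEAT 6 [
  -- iteration 1/6 --
  RT 90: heading 270 -> 180
  FD 17: (0,0) -> (-17,0) [heading=180, draw]
  FD 6: (-17,0) -> (-23,0) [heading=180, draw]
  -- iteration 2/6 --
  RT 90: heading 180 -> 90
  FD 17: (-23,0) -> (-23,17) [heading=90, draw]
  FD 6: (-23,17) -> (-23,23) [heading=90, draw]
  -- iteration 3/6 --
  RT 90: heading 90 -> 0
  FD 17: (-23,23) -> (-6,23) [heading=0, draw]
  FD 6: (-6,23) -> (0,23) [heading=0, draw]
  -- iteration 4/6 --
  RT 90: heading 0 -> 270
  FD 17: (0,23) -> (0,6) [heading=270, draw]
  FD 6: (0,6) -> (0,0) [heading=270, draw]
  -- iteration 5/6 --
  RT 90: heading 270 -> 180
  FD 17: (0,0) -> (-17,0) [heading=180, draw]
  FD 6: (-17,0) -> (-23,0) [heading=180, draw]
  -- iteration 6/6 --
  RT 90: heading 180 -> 90
  FD 17: (-23,0) -> (-23,17) [heading=90, draw]
  FD 6: (-23,17) -> (-23,23) [heading=90, draw]
]
RT 45: heading 90 -> 45
Final: pos=(-23,23), heading=45, 12 segment(s) drawn
Segments drawn: 12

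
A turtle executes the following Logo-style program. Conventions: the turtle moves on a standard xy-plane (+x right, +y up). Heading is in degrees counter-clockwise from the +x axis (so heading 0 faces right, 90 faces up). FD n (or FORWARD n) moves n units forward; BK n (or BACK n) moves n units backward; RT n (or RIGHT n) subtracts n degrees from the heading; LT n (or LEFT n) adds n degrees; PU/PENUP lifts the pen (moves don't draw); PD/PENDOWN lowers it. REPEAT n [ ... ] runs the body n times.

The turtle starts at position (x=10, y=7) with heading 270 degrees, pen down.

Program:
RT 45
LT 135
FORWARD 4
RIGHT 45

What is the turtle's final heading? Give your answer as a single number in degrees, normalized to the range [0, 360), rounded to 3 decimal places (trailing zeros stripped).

Answer: 315

Derivation:
Executing turtle program step by step:
Start: pos=(10,7), heading=270, pen down
RT 45: heading 270 -> 225
LT 135: heading 225 -> 0
FD 4: (10,7) -> (14,7) [heading=0, draw]
RT 45: heading 0 -> 315
Final: pos=(14,7), heading=315, 1 segment(s) drawn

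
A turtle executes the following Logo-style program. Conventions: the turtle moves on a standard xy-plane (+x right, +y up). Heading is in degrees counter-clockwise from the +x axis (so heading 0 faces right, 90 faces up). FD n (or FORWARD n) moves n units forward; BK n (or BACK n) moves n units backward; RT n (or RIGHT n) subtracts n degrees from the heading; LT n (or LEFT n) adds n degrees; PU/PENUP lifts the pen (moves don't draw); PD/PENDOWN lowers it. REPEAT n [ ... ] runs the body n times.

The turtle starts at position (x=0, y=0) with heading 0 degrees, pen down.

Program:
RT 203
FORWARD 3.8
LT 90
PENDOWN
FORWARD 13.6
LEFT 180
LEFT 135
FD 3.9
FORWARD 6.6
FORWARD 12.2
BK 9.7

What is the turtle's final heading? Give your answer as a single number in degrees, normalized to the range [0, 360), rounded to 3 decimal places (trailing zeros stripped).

Answer: 202

Derivation:
Executing turtle program step by step:
Start: pos=(0,0), heading=0, pen down
RT 203: heading 0 -> 157
FD 3.8: (0,0) -> (-3.498,1.485) [heading=157, draw]
LT 90: heading 157 -> 247
PD: pen down
FD 13.6: (-3.498,1.485) -> (-8.812,-11.034) [heading=247, draw]
LT 180: heading 247 -> 67
LT 135: heading 67 -> 202
FD 3.9: (-8.812,-11.034) -> (-12.428,-12.495) [heading=202, draw]
FD 6.6: (-12.428,-12.495) -> (-18.547,-14.967) [heading=202, draw]
FD 12.2: (-18.547,-14.967) -> (-29.859,-19.538) [heading=202, draw]
BK 9.7: (-29.859,-19.538) -> (-20.865,-15.904) [heading=202, draw]
Final: pos=(-20.865,-15.904), heading=202, 6 segment(s) drawn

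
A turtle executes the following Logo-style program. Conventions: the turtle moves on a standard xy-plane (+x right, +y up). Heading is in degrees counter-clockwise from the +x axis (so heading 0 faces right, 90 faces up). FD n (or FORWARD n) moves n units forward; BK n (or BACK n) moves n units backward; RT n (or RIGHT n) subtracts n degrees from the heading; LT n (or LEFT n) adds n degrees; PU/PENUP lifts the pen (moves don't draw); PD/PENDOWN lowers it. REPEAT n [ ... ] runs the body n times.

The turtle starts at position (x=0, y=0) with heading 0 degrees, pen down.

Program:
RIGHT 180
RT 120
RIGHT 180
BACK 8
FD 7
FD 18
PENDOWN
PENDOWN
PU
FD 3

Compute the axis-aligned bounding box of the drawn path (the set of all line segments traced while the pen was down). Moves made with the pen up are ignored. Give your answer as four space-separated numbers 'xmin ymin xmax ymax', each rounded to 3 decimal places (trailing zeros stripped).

Answer: -8.5 -14.722 4 6.928

Derivation:
Executing turtle program step by step:
Start: pos=(0,0), heading=0, pen down
RT 180: heading 0 -> 180
RT 120: heading 180 -> 60
RT 180: heading 60 -> 240
BK 8: (0,0) -> (4,6.928) [heading=240, draw]
FD 7: (4,6.928) -> (0.5,0.866) [heading=240, draw]
FD 18: (0.5,0.866) -> (-8.5,-14.722) [heading=240, draw]
PD: pen down
PD: pen down
PU: pen up
FD 3: (-8.5,-14.722) -> (-10,-17.321) [heading=240, move]
Final: pos=(-10,-17.321), heading=240, 3 segment(s) drawn

Segment endpoints: x in {-8.5, 0, 0.5, 4}, y in {-14.722, 0, 0.866, 6.928}
xmin=-8.5, ymin=-14.722, xmax=4, ymax=6.928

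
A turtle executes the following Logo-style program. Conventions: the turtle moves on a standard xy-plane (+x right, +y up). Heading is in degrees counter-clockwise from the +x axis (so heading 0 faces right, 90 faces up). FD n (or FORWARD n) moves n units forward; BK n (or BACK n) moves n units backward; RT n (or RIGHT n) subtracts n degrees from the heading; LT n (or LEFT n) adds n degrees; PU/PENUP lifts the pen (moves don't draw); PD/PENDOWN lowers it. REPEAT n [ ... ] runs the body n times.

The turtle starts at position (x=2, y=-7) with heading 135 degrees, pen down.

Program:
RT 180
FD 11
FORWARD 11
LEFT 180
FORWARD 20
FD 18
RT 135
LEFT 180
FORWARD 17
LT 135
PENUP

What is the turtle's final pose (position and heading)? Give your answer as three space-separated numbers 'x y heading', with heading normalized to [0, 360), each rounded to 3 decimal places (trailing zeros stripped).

Executing turtle program step by step:
Start: pos=(2,-7), heading=135, pen down
RT 180: heading 135 -> 315
FD 11: (2,-7) -> (9.778,-14.778) [heading=315, draw]
FD 11: (9.778,-14.778) -> (17.556,-22.556) [heading=315, draw]
LT 180: heading 315 -> 135
FD 20: (17.556,-22.556) -> (3.414,-8.414) [heading=135, draw]
FD 18: (3.414,-8.414) -> (-9.314,4.314) [heading=135, draw]
RT 135: heading 135 -> 0
LT 180: heading 0 -> 180
FD 17: (-9.314,4.314) -> (-26.314,4.314) [heading=180, draw]
LT 135: heading 180 -> 315
PU: pen up
Final: pos=(-26.314,4.314), heading=315, 5 segment(s) drawn

Answer: -26.314 4.314 315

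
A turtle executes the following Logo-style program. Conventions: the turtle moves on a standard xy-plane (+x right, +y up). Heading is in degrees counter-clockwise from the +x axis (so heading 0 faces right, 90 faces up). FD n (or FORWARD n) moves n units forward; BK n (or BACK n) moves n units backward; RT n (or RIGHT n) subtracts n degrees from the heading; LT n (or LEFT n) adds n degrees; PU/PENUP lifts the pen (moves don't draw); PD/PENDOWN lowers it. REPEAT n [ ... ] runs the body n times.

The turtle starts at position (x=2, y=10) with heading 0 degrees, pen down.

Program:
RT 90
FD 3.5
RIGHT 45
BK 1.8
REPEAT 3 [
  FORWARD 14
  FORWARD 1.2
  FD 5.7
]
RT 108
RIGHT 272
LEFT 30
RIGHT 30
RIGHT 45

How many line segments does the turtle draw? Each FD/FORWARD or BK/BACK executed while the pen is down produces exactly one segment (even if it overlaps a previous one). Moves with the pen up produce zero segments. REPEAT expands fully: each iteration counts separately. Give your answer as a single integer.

Executing turtle program step by step:
Start: pos=(2,10), heading=0, pen down
RT 90: heading 0 -> 270
FD 3.5: (2,10) -> (2,6.5) [heading=270, draw]
RT 45: heading 270 -> 225
BK 1.8: (2,6.5) -> (3.273,7.773) [heading=225, draw]
REPEAT 3 [
  -- iteration 1/3 --
  FD 14: (3.273,7.773) -> (-6.627,-2.127) [heading=225, draw]
  FD 1.2: (-6.627,-2.127) -> (-7.475,-2.975) [heading=225, draw]
  FD 5.7: (-7.475,-2.975) -> (-11.506,-7.006) [heading=225, draw]
  -- iteration 2/3 --
  FD 14: (-11.506,-7.006) -> (-21.405,-16.905) [heading=225, draw]
  FD 1.2: (-21.405,-16.905) -> (-22.254,-17.754) [heading=225, draw]
  FD 5.7: (-22.254,-17.754) -> (-26.284,-21.784) [heading=225, draw]
  -- iteration 3/3 --
  FD 14: (-26.284,-21.784) -> (-36.184,-31.684) [heading=225, draw]
  FD 1.2: (-36.184,-31.684) -> (-37.032,-32.532) [heading=225, draw]
  FD 5.7: (-37.032,-32.532) -> (-41.063,-36.563) [heading=225, draw]
]
RT 108: heading 225 -> 117
RT 272: heading 117 -> 205
LT 30: heading 205 -> 235
RT 30: heading 235 -> 205
RT 45: heading 205 -> 160
Final: pos=(-41.063,-36.563), heading=160, 11 segment(s) drawn
Segments drawn: 11

Answer: 11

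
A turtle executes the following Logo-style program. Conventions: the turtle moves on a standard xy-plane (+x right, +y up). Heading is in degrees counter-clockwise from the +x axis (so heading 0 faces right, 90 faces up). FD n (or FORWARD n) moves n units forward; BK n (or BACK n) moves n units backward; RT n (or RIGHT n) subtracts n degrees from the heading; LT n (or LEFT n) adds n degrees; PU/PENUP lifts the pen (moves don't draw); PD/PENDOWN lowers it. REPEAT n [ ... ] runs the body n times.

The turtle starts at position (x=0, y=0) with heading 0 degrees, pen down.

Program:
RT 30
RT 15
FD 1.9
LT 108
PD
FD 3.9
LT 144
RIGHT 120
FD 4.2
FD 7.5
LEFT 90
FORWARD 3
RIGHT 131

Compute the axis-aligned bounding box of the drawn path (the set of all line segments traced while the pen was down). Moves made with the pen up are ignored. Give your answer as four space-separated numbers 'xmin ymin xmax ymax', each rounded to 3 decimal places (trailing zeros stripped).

Answer: 0 -1.344 3.726 13.972

Derivation:
Executing turtle program step by step:
Start: pos=(0,0), heading=0, pen down
RT 30: heading 0 -> 330
RT 15: heading 330 -> 315
FD 1.9: (0,0) -> (1.344,-1.344) [heading=315, draw]
LT 108: heading 315 -> 63
PD: pen down
FD 3.9: (1.344,-1.344) -> (3.114,2.131) [heading=63, draw]
LT 144: heading 63 -> 207
RT 120: heading 207 -> 87
FD 4.2: (3.114,2.131) -> (3.334,6.326) [heading=87, draw]
FD 7.5: (3.334,6.326) -> (3.726,13.815) [heading=87, draw]
LT 90: heading 87 -> 177
FD 3: (3.726,13.815) -> (0.731,13.972) [heading=177, draw]
RT 131: heading 177 -> 46
Final: pos=(0.731,13.972), heading=46, 5 segment(s) drawn

Segment endpoints: x in {0, 0.731, 1.344, 3.114, 3.334, 3.726}, y in {-1.344, 0, 2.131, 6.326, 13.815, 13.972}
xmin=0, ymin=-1.344, xmax=3.726, ymax=13.972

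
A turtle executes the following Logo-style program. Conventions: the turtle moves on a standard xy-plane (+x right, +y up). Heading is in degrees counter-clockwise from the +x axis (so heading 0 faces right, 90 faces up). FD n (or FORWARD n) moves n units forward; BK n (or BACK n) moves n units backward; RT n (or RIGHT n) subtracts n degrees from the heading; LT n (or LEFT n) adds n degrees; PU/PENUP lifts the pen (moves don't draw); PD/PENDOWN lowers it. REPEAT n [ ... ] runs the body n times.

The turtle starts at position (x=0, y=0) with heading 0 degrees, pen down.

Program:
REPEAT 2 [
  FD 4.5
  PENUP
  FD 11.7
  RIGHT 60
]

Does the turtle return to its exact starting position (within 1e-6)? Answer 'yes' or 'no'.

Executing turtle program step by step:
Start: pos=(0,0), heading=0, pen down
REPEAT 2 [
  -- iteration 1/2 --
  FD 4.5: (0,0) -> (4.5,0) [heading=0, draw]
  PU: pen up
  FD 11.7: (4.5,0) -> (16.2,0) [heading=0, move]
  RT 60: heading 0 -> 300
  -- iteration 2/2 --
  FD 4.5: (16.2,0) -> (18.45,-3.897) [heading=300, move]
  PU: pen up
  FD 11.7: (18.45,-3.897) -> (24.3,-14.03) [heading=300, move]
  RT 60: heading 300 -> 240
]
Final: pos=(24.3,-14.03), heading=240, 1 segment(s) drawn

Start position: (0, 0)
Final position: (24.3, -14.03)
Distance = 28.059; >= 1e-6 -> NOT closed

Answer: no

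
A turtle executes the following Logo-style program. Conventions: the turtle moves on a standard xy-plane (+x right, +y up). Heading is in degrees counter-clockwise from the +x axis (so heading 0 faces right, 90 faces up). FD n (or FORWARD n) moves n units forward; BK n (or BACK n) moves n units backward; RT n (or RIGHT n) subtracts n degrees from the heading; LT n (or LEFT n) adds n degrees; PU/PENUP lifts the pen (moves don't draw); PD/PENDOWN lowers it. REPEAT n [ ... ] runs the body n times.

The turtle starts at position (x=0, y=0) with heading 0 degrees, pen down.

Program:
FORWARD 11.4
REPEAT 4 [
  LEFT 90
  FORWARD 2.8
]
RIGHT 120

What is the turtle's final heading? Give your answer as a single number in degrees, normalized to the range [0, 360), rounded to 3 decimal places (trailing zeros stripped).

Executing turtle program step by step:
Start: pos=(0,0), heading=0, pen down
FD 11.4: (0,0) -> (11.4,0) [heading=0, draw]
REPEAT 4 [
  -- iteration 1/4 --
  LT 90: heading 0 -> 90
  FD 2.8: (11.4,0) -> (11.4,2.8) [heading=90, draw]
  -- iteration 2/4 --
  LT 90: heading 90 -> 180
  FD 2.8: (11.4,2.8) -> (8.6,2.8) [heading=180, draw]
  -- iteration 3/4 --
  LT 90: heading 180 -> 270
  FD 2.8: (8.6,2.8) -> (8.6,0) [heading=270, draw]
  -- iteration 4/4 --
  LT 90: heading 270 -> 0
  FD 2.8: (8.6,0) -> (11.4,0) [heading=0, draw]
]
RT 120: heading 0 -> 240
Final: pos=(11.4,0), heading=240, 5 segment(s) drawn

Answer: 240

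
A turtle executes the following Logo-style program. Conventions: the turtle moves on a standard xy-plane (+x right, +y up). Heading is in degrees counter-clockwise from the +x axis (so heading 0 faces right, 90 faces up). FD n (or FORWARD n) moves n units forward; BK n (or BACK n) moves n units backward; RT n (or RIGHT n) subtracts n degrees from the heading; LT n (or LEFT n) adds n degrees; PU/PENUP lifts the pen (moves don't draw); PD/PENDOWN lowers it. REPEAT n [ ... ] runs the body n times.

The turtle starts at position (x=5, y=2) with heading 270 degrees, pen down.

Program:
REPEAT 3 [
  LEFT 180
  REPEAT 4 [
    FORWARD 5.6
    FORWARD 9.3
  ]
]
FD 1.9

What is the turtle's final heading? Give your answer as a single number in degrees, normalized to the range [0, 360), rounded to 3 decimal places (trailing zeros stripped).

Answer: 90

Derivation:
Executing turtle program step by step:
Start: pos=(5,2), heading=270, pen down
REPEAT 3 [
  -- iteration 1/3 --
  LT 180: heading 270 -> 90
  REPEAT 4 [
    -- iteration 1/4 --
    FD 5.6: (5,2) -> (5,7.6) [heading=90, draw]
    FD 9.3: (5,7.6) -> (5,16.9) [heading=90, draw]
    -- iteration 2/4 --
    FD 5.6: (5,16.9) -> (5,22.5) [heading=90, draw]
    FD 9.3: (5,22.5) -> (5,31.8) [heading=90, draw]
    -- iteration 3/4 --
    FD 5.6: (5,31.8) -> (5,37.4) [heading=90, draw]
    FD 9.3: (5,37.4) -> (5,46.7) [heading=90, draw]
    -- iteration 4/4 --
    FD 5.6: (5,46.7) -> (5,52.3) [heading=90, draw]
    FD 9.3: (5,52.3) -> (5,61.6) [heading=90, draw]
  ]
  -- iteration 2/3 --
  LT 180: heading 90 -> 270
  REPEAT 4 [
    -- iteration 1/4 --
    FD 5.6: (5,61.6) -> (5,56) [heading=270, draw]
    FD 9.3: (5,56) -> (5,46.7) [heading=270, draw]
    -- iteration 2/4 --
    FD 5.6: (5,46.7) -> (5,41.1) [heading=270, draw]
    FD 9.3: (5,41.1) -> (5,31.8) [heading=270, draw]
    -- iteration 3/4 --
    FD 5.6: (5,31.8) -> (5,26.2) [heading=270, draw]
    FD 9.3: (5,26.2) -> (5,16.9) [heading=270, draw]
    -- iteration 4/4 --
    FD 5.6: (5,16.9) -> (5,11.3) [heading=270, draw]
    FD 9.3: (5,11.3) -> (5,2) [heading=270, draw]
  ]
  -- iteration 3/3 --
  LT 180: heading 270 -> 90
  REPEAT 4 [
    -- iteration 1/4 --
    FD 5.6: (5,2) -> (5,7.6) [heading=90, draw]
    FD 9.3: (5,7.6) -> (5,16.9) [heading=90, draw]
    -- iteration 2/4 --
    FD 5.6: (5,16.9) -> (5,22.5) [heading=90, draw]
    FD 9.3: (5,22.5) -> (5,31.8) [heading=90, draw]
    -- iteration 3/4 --
    FD 5.6: (5,31.8) -> (5,37.4) [heading=90, draw]
    FD 9.3: (5,37.4) -> (5,46.7) [heading=90, draw]
    -- iteration 4/4 --
    FD 5.6: (5,46.7) -> (5,52.3) [heading=90, draw]
    FD 9.3: (5,52.3) -> (5,61.6) [heading=90, draw]
  ]
]
FD 1.9: (5,61.6) -> (5,63.5) [heading=90, draw]
Final: pos=(5,63.5), heading=90, 25 segment(s) drawn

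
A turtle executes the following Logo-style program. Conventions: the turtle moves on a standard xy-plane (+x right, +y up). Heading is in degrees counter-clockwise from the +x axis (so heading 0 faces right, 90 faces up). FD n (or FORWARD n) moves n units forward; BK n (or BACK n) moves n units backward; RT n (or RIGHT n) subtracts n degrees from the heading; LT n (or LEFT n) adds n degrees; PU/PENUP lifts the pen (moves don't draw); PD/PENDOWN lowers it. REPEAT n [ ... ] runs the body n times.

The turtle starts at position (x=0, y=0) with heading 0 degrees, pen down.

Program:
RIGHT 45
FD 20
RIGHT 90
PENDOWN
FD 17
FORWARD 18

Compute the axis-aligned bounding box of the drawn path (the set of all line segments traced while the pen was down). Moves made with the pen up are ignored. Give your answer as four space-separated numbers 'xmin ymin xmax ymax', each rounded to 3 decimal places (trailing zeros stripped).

Answer: -10.607 -38.891 14.142 0

Derivation:
Executing turtle program step by step:
Start: pos=(0,0), heading=0, pen down
RT 45: heading 0 -> 315
FD 20: (0,0) -> (14.142,-14.142) [heading=315, draw]
RT 90: heading 315 -> 225
PD: pen down
FD 17: (14.142,-14.142) -> (2.121,-26.163) [heading=225, draw]
FD 18: (2.121,-26.163) -> (-10.607,-38.891) [heading=225, draw]
Final: pos=(-10.607,-38.891), heading=225, 3 segment(s) drawn

Segment endpoints: x in {-10.607, 0, 2.121, 14.142}, y in {-38.891, -26.163, -14.142, 0}
xmin=-10.607, ymin=-38.891, xmax=14.142, ymax=0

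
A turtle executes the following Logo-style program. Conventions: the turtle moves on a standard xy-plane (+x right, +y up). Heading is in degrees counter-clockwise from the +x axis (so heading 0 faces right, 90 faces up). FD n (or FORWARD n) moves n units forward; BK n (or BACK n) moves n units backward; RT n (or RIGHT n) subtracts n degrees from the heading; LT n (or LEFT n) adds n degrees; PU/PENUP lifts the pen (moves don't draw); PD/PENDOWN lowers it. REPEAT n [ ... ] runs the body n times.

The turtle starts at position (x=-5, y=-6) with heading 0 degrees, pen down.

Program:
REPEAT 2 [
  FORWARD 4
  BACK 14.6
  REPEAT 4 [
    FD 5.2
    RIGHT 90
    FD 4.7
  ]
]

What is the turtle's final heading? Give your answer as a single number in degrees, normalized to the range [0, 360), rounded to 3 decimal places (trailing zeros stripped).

Executing turtle program step by step:
Start: pos=(-5,-6), heading=0, pen down
REPEAT 2 [
  -- iteration 1/2 --
  FD 4: (-5,-6) -> (-1,-6) [heading=0, draw]
  BK 14.6: (-1,-6) -> (-15.6,-6) [heading=0, draw]
  REPEAT 4 [
    -- iteration 1/4 --
    FD 5.2: (-15.6,-6) -> (-10.4,-6) [heading=0, draw]
    RT 90: heading 0 -> 270
    FD 4.7: (-10.4,-6) -> (-10.4,-10.7) [heading=270, draw]
    -- iteration 2/4 --
    FD 5.2: (-10.4,-10.7) -> (-10.4,-15.9) [heading=270, draw]
    RT 90: heading 270 -> 180
    FD 4.7: (-10.4,-15.9) -> (-15.1,-15.9) [heading=180, draw]
    -- iteration 3/4 --
    FD 5.2: (-15.1,-15.9) -> (-20.3,-15.9) [heading=180, draw]
    RT 90: heading 180 -> 90
    FD 4.7: (-20.3,-15.9) -> (-20.3,-11.2) [heading=90, draw]
    -- iteration 4/4 --
    FD 5.2: (-20.3,-11.2) -> (-20.3,-6) [heading=90, draw]
    RT 90: heading 90 -> 0
    FD 4.7: (-20.3,-6) -> (-15.6,-6) [heading=0, draw]
  ]
  -- iteration 2/2 --
  FD 4: (-15.6,-6) -> (-11.6,-6) [heading=0, draw]
  BK 14.6: (-11.6,-6) -> (-26.2,-6) [heading=0, draw]
  REPEAT 4 [
    -- iteration 1/4 --
    FD 5.2: (-26.2,-6) -> (-21,-6) [heading=0, draw]
    RT 90: heading 0 -> 270
    FD 4.7: (-21,-6) -> (-21,-10.7) [heading=270, draw]
    -- iteration 2/4 --
    FD 5.2: (-21,-10.7) -> (-21,-15.9) [heading=270, draw]
    RT 90: heading 270 -> 180
    FD 4.7: (-21,-15.9) -> (-25.7,-15.9) [heading=180, draw]
    -- iteration 3/4 --
    FD 5.2: (-25.7,-15.9) -> (-30.9,-15.9) [heading=180, draw]
    RT 90: heading 180 -> 90
    FD 4.7: (-30.9,-15.9) -> (-30.9,-11.2) [heading=90, draw]
    -- iteration 4/4 --
    FD 5.2: (-30.9,-11.2) -> (-30.9,-6) [heading=90, draw]
    RT 90: heading 90 -> 0
    FD 4.7: (-30.9,-6) -> (-26.2,-6) [heading=0, draw]
  ]
]
Final: pos=(-26.2,-6), heading=0, 20 segment(s) drawn

Answer: 0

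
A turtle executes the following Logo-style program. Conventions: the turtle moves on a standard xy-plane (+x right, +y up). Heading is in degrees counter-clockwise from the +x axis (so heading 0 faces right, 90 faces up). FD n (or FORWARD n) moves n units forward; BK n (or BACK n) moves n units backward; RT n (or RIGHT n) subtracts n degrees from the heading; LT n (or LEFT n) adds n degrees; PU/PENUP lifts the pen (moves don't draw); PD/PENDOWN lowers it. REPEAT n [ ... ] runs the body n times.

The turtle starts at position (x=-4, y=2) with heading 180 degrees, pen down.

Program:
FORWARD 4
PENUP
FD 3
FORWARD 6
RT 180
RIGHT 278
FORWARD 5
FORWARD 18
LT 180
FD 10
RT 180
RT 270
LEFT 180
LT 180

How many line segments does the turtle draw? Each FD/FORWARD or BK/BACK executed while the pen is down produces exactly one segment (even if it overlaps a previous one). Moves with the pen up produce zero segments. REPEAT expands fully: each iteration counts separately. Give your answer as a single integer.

Executing turtle program step by step:
Start: pos=(-4,2), heading=180, pen down
FD 4: (-4,2) -> (-8,2) [heading=180, draw]
PU: pen up
FD 3: (-8,2) -> (-11,2) [heading=180, move]
FD 6: (-11,2) -> (-17,2) [heading=180, move]
RT 180: heading 180 -> 0
RT 278: heading 0 -> 82
FD 5: (-17,2) -> (-16.304,6.951) [heading=82, move]
FD 18: (-16.304,6.951) -> (-13.799,24.776) [heading=82, move]
LT 180: heading 82 -> 262
FD 10: (-13.799,24.776) -> (-15.191,14.873) [heading=262, move]
RT 180: heading 262 -> 82
RT 270: heading 82 -> 172
LT 180: heading 172 -> 352
LT 180: heading 352 -> 172
Final: pos=(-15.191,14.873), heading=172, 1 segment(s) drawn
Segments drawn: 1

Answer: 1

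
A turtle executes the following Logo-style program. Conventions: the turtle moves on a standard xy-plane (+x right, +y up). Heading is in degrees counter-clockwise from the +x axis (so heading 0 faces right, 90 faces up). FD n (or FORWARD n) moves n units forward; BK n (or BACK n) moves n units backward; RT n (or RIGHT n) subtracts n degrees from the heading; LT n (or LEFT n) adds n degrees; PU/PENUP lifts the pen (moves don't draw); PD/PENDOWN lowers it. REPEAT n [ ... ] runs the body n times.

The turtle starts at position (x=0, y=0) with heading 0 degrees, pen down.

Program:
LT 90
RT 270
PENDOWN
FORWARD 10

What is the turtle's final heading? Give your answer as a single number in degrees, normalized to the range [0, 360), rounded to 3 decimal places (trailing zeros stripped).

Answer: 180

Derivation:
Executing turtle program step by step:
Start: pos=(0,0), heading=0, pen down
LT 90: heading 0 -> 90
RT 270: heading 90 -> 180
PD: pen down
FD 10: (0,0) -> (-10,0) [heading=180, draw]
Final: pos=(-10,0), heading=180, 1 segment(s) drawn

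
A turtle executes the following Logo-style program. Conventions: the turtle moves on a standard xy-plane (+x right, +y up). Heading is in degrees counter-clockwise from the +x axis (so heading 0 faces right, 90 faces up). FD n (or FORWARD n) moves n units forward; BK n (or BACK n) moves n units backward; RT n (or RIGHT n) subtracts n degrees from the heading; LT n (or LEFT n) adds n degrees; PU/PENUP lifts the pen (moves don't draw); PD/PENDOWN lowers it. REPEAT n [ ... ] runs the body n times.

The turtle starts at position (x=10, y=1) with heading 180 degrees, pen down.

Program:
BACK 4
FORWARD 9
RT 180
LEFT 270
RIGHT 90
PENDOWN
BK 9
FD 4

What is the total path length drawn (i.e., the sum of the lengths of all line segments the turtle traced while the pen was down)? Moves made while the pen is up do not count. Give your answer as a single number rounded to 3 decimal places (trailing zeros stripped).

Answer: 26

Derivation:
Executing turtle program step by step:
Start: pos=(10,1), heading=180, pen down
BK 4: (10,1) -> (14,1) [heading=180, draw]
FD 9: (14,1) -> (5,1) [heading=180, draw]
RT 180: heading 180 -> 0
LT 270: heading 0 -> 270
RT 90: heading 270 -> 180
PD: pen down
BK 9: (5,1) -> (14,1) [heading=180, draw]
FD 4: (14,1) -> (10,1) [heading=180, draw]
Final: pos=(10,1), heading=180, 4 segment(s) drawn

Segment lengths:
  seg 1: (10,1) -> (14,1), length = 4
  seg 2: (14,1) -> (5,1), length = 9
  seg 3: (5,1) -> (14,1), length = 9
  seg 4: (14,1) -> (10,1), length = 4
Total = 26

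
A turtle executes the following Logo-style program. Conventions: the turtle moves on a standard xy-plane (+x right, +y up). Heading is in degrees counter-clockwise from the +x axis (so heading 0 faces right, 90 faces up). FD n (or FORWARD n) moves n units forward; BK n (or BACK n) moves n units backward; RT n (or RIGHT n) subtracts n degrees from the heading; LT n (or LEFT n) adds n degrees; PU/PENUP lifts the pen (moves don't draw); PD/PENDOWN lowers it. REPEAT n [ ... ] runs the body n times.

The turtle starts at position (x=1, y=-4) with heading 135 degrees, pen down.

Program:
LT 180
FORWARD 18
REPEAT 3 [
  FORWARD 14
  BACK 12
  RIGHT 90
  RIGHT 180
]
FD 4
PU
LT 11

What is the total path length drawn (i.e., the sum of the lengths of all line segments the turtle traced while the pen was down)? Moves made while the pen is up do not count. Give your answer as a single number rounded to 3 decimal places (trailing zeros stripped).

Executing turtle program step by step:
Start: pos=(1,-4), heading=135, pen down
LT 180: heading 135 -> 315
FD 18: (1,-4) -> (13.728,-16.728) [heading=315, draw]
REPEAT 3 [
  -- iteration 1/3 --
  FD 14: (13.728,-16.728) -> (23.627,-26.627) [heading=315, draw]
  BK 12: (23.627,-26.627) -> (15.142,-18.142) [heading=315, draw]
  RT 90: heading 315 -> 225
  RT 180: heading 225 -> 45
  -- iteration 2/3 --
  FD 14: (15.142,-18.142) -> (25.042,-8.243) [heading=45, draw]
  BK 12: (25.042,-8.243) -> (16.556,-16.728) [heading=45, draw]
  RT 90: heading 45 -> 315
  RT 180: heading 315 -> 135
  -- iteration 3/3 --
  FD 14: (16.556,-16.728) -> (6.657,-6.828) [heading=135, draw]
  BK 12: (6.657,-6.828) -> (15.142,-15.314) [heading=135, draw]
  RT 90: heading 135 -> 45
  RT 180: heading 45 -> 225
]
FD 4: (15.142,-15.314) -> (12.314,-18.142) [heading=225, draw]
PU: pen up
LT 11: heading 225 -> 236
Final: pos=(12.314,-18.142), heading=236, 8 segment(s) drawn

Segment lengths:
  seg 1: (1,-4) -> (13.728,-16.728), length = 18
  seg 2: (13.728,-16.728) -> (23.627,-26.627), length = 14
  seg 3: (23.627,-26.627) -> (15.142,-18.142), length = 12
  seg 4: (15.142,-18.142) -> (25.042,-8.243), length = 14
  seg 5: (25.042,-8.243) -> (16.556,-16.728), length = 12
  seg 6: (16.556,-16.728) -> (6.657,-6.828), length = 14
  seg 7: (6.657,-6.828) -> (15.142,-15.314), length = 12
  seg 8: (15.142,-15.314) -> (12.314,-18.142), length = 4
Total = 100

Answer: 100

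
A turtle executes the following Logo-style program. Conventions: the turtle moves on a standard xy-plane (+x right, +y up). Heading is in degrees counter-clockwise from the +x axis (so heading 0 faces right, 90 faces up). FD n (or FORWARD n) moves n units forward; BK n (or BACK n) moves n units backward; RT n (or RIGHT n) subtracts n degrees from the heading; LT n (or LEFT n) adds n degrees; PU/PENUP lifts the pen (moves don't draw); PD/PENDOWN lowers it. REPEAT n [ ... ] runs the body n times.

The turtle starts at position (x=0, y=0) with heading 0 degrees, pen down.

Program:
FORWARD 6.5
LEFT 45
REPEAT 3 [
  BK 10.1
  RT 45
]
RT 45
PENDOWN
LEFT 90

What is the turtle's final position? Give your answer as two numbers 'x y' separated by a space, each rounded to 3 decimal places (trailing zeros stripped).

Answer: -17.884 0

Derivation:
Executing turtle program step by step:
Start: pos=(0,0), heading=0, pen down
FD 6.5: (0,0) -> (6.5,0) [heading=0, draw]
LT 45: heading 0 -> 45
REPEAT 3 [
  -- iteration 1/3 --
  BK 10.1: (6.5,0) -> (-0.642,-7.142) [heading=45, draw]
  RT 45: heading 45 -> 0
  -- iteration 2/3 --
  BK 10.1: (-0.642,-7.142) -> (-10.742,-7.142) [heading=0, draw]
  RT 45: heading 0 -> 315
  -- iteration 3/3 --
  BK 10.1: (-10.742,-7.142) -> (-17.884,0) [heading=315, draw]
  RT 45: heading 315 -> 270
]
RT 45: heading 270 -> 225
PD: pen down
LT 90: heading 225 -> 315
Final: pos=(-17.884,0), heading=315, 4 segment(s) drawn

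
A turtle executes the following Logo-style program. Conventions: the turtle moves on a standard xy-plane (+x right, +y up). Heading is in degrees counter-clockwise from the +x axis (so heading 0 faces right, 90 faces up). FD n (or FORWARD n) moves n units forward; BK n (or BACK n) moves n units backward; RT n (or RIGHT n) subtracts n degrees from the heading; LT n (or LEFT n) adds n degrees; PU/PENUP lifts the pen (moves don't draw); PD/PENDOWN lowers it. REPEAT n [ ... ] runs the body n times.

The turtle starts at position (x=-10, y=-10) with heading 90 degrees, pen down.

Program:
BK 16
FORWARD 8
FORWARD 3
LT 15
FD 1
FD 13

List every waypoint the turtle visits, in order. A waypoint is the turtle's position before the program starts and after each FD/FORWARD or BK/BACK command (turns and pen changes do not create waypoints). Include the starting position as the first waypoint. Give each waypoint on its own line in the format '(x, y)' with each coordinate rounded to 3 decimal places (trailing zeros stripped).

Executing turtle program step by step:
Start: pos=(-10,-10), heading=90, pen down
BK 16: (-10,-10) -> (-10,-26) [heading=90, draw]
FD 8: (-10,-26) -> (-10,-18) [heading=90, draw]
FD 3: (-10,-18) -> (-10,-15) [heading=90, draw]
LT 15: heading 90 -> 105
FD 1: (-10,-15) -> (-10.259,-14.034) [heading=105, draw]
FD 13: (-10.259,-14.034) -> (-13.623,-1.477) [heading=105, draw]
Final: pos=(-13.623,-1.477), heading=105, 5 segment(s) drawn
Waypoints (6 total):
(-10, -10)
(-10, -26)
(-10, -18)
(-10, -15)
(-10.259, -14.034)
(-13.623, -1.477)

Answer: (-10, -10)
(-10, -26)
(-10, -18)
(-10, -15)
(-10.259, -14.034)
(-13.623, -1.477)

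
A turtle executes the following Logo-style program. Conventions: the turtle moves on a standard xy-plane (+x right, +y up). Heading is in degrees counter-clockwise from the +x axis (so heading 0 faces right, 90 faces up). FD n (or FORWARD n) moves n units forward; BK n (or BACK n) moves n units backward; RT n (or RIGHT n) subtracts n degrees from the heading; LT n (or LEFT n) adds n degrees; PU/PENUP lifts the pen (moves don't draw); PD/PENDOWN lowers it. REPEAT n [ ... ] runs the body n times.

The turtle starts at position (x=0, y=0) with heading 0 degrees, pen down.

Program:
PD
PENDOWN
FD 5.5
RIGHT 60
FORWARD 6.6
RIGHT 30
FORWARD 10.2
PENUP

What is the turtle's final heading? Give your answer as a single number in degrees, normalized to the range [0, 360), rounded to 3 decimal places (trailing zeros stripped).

Executing turtle program step by step:
Start: pos=(0,0), heading=0, pen down
PD: pen down
PD: pen down
FD 5.5: (0,0) -> (5.5,0) [heading=0, draw]
RT 60: heading 0 -> 300
FD 6.6: (5.5,0) -> (8.8,-5.716) [heading=300, draw]
RT 30: heading 300 -> 270
FD 10.2: (8.8,-5.716) -> (8.8,-15.916) [heading=270, draw]
PU: pen up
Final: pos=(8.8,-15.916), heading=270, 3 segment(s) drawn

Answer: 270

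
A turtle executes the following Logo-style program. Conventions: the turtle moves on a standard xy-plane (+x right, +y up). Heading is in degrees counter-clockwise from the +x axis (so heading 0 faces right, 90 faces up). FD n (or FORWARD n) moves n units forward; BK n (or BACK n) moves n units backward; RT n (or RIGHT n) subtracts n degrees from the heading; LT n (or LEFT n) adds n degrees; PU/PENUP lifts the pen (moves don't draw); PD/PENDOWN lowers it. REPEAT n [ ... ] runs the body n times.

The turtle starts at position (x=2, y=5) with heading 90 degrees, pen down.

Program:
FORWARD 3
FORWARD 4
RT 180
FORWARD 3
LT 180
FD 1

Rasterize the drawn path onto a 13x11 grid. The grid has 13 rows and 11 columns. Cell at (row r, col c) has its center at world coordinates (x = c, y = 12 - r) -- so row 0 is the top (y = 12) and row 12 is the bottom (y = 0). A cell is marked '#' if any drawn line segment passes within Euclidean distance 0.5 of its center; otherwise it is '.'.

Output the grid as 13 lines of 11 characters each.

Segment 0: (2,5) -> (2,8)
Segment 1: (2,8) -> (2,12)
Segment 2: (2,12) -> (2,9)
Segment 3: (2,9) -> (2,10)

Answer: ..#........
..#........
..#........
..#........
..#........
..#........
..#........
..#........
...........
...........
...........
...........
...........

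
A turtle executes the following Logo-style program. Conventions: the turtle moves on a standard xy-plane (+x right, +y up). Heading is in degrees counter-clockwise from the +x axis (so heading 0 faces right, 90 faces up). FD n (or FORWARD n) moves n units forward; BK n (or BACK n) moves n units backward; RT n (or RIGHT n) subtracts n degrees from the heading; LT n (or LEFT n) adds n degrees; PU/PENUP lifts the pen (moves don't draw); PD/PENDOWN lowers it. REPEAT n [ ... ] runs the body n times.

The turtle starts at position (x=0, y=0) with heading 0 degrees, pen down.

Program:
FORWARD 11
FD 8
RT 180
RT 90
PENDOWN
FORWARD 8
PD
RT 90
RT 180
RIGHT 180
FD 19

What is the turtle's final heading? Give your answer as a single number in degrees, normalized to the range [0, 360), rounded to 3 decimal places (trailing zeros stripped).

Executing turtle program step by step:
Start: pos=(0,0), heading=0, pen down
FD 11: (0,0) -> (11,0) [heading=0, draw]
FD 8: (11,0) -> (19,0) [heading=0, draw]
RT 180: heading 0 -> 180
RT 90: heading 180 -> 90
PD: pen down
FD 8: (19,0) -> (19,8) [heading=90, draw]
PD: pen down
RT 90: heading 90 -> 0
RT 180: heading 0 -> 180
RT 180: heading 180 -> 0
FD 19: (19,8) -> (38,8) [heading=0, draw]
Final: pos=(38,8), heading=0, 4 segment(s) drawn

Answer: 0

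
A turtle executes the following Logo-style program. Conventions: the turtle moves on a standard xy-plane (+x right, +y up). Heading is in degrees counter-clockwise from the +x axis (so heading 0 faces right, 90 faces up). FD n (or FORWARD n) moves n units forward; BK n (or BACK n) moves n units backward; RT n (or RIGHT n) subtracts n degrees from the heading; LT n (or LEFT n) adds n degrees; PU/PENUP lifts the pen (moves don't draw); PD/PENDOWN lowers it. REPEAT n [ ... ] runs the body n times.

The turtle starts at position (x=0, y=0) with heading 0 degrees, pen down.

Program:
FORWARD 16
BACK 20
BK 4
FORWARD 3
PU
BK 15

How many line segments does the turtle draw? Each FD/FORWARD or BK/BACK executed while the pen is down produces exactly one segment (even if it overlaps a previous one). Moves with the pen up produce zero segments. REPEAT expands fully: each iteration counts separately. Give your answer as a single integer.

Answer: 4

Derivation:
Executing turtle program step by step:
Start: pos=(0,0), heading=0, pen down
FD 16: (0,0) -> (16,0) [heading=0, draw]
BK 20: (16,0) -> (-4,0) [heading=0, draw]
BK 4: (-4,0) -> (-8,0) [heading=0, draw]
FD 3: (-8,0) -> (-5,0) [heading=0, draw]
PU: pen up
BK 15: (-5,0) -> (-20,0) [heading=0, move]
Final: pos=(-20,0), heading=0, 4 segment(s) drawn
Segments drawn: 4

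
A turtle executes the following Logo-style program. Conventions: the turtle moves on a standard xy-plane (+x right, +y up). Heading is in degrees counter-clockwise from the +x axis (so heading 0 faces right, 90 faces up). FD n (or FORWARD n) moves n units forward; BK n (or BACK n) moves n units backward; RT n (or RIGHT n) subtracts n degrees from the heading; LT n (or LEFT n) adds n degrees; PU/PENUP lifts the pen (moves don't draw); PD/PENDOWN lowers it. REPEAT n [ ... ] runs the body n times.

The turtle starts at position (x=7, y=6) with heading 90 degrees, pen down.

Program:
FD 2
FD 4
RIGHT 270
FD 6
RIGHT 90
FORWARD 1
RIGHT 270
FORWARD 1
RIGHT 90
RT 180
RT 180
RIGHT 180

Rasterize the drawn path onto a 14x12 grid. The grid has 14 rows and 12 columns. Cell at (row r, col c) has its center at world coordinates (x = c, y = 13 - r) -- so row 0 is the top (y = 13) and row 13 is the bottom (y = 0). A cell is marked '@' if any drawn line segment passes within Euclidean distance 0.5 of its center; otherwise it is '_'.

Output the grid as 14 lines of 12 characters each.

Answer: @@__________
_@@@@@@@____
_______@____
_______@____
_______@____
_______@____
_______@____
_______@____
____________
____________
____________
____________
____________
____________

Derivation:
Segment 0: (7,6) -> (7,8)
Segment 1: (7,8) -> (7,12)
Segment 2: (7,12) -> (1,12)
Segment 3: (1,12) -> (1,13)
Segment 4: (1,13) -> (-0,13)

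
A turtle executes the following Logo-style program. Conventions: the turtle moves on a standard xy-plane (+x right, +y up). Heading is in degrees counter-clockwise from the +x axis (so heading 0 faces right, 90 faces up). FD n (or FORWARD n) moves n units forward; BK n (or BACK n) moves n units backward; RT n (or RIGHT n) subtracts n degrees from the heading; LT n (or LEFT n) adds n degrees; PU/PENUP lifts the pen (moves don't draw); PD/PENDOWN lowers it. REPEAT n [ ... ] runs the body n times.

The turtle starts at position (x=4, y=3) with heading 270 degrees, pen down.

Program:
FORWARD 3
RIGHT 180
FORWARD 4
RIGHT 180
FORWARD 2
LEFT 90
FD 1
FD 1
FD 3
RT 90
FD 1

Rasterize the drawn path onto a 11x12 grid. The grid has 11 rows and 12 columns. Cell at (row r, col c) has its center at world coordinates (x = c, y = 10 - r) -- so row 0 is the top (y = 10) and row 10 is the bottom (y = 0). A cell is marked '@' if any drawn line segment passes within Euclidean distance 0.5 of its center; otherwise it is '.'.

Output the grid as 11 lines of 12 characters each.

Answer: ............
............
............
............
............
............
....@.......
....@.......
....@@@@@@..
....@....@..
....@.......

Derivation:
Segment 0: (4,3) -> (4,0)
Segment 1: (4,0) -> (4,4)
Segment 2: (4,4) -> (4,2)
Segment 3: (4,2) -> (5,2)
Segment 4: (5,2) -> (6,2)
Segment 5: (6,2) -> (9,2)
Segment 6: (9,2) -> (9,1)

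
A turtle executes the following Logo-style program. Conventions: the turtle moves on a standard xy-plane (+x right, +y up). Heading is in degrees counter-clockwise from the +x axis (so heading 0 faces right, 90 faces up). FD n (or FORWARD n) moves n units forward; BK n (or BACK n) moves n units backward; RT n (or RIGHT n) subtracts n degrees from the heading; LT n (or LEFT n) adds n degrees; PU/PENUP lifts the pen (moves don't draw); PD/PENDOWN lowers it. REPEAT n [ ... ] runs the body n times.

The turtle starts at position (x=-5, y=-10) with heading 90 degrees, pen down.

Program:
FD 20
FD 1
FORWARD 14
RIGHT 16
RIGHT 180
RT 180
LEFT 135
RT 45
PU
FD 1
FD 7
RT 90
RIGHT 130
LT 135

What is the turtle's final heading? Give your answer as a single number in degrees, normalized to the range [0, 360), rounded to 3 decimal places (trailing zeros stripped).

Answer: 79

Derivation:
Executing turtle program step by step:
Start: pos=(-5,-10), heading=90, pen down
FD 20: (-5,-10) -> (-5,10) [heading=90, draw]
FD 1: (-5,10) -> (-5,11) [heading=90, draw]
FD 14: (-5,11) -> (-5,25) [heading=90, draw]
RT 16: heading 90 -> 74
RT 180: heading 74 -> 254
RT 180: heading 254 -> 74
LT 135: heading 74 -> 209
RT 45: heading 209 -> 164
PU: pen up
FD 1: (-5,25) -> (-5.961,25.276) [heading=164, move]
FD 7: (-5.961,25.276) -> (-12.69,27.205) [heading=164, move]
RT 90: heading 164 -> 74
RT 130: heading 74 -> 304
LT 135: heading 304 -> 79
Final: pos=(-12.69,27.205), heading=79, 3 segment(s) drawn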